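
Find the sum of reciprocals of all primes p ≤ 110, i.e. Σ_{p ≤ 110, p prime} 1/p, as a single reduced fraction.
Σ 1/p = 514977313070181206962860776592994315598662571/279734996817854936178276161872067809674997230

π(110) = 29, so the primes ≤ 110 are [2, 3, 5, 7, 11, 13, 17, 19, 23, 29, 31, 37, 41, 43, 47, 53, 59, 61, 67, 71, 73, 79, 83, 89, 97, 101, 103, 107, 109]. Summing 1/p over these primes: 514977313070181206962860776592994315598662571/279734996817854936178276161872067809674997230 ≈ 1.8409. Mertens estimate ln ln(110) + 0.2615 ≈ 1.8092.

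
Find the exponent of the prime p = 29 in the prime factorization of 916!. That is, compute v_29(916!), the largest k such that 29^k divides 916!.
v_29(916!) = 32

Legendre's formula: v_p(n!) = Σ_{k ≥ 1} ⌊n / p^k⌋. For p = 29, n = 916, the terms are:
  ⌊916/29^1⌋ = ⌊916/29⌋ = 31
  ⌊916/29^2⌋ = ⌊916/841⌋ = 1
(the next term ⌊916/29^3⌋ = 0, terminating the sum). Summing: v_29(916!) = 31 + 1 = 32.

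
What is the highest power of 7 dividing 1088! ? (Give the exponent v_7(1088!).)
v_7(1088!) = 180

Legendre's formula: v_p(n!) = Σ_{k ≥ 1} ⌊n / p^k⌋. For p = 7, n = 1088, the terms are:
  ⌊1088/7^1⌋ = ⌊1088/7⌋ = 155
  ⌊1088/7^2⌋ = ⌊1088/49⌋ = 22
  ⌊1088/7^3⌋ = ⌊1088/343⌋ = 3
(the next term ⌊1088/7^4⌋ = 0, terminating the sum). Summing: v_7(1088!) = 155 + 22 + 3 = 180.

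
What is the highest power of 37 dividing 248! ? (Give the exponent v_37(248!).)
v_37(248!) = 6

Legendre's formula: v_p(n!) = Σ_{k ≥ 1} ⌊n / p^k⌋. For p = 37, n = 248, the terms are:
  ⌊248/37^1⌋ = ⌊248/37⌋ = 6
(the next term ⌊248/37^2⌋ = 0, terminating the sum). Summing: v_37(248!) = 6 = 6.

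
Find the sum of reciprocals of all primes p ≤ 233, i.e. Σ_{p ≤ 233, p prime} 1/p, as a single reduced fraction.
Σ 1/p = 8762990377702925264993654890050782886250854676753323401606562622367345144099360398279019780479/4445236185272185438169240794291312557432222642727183809026451438704160103479600800432029464270

π(233) = 51, so the primes ≤ 233 are [2, 3, 5, 7, 11, 13, 17, 19, 23, 29, 31, 37, 41, 43, 47, 53, 59, 61, 67, 71, 73, 79, 83, 89, 97, 101, 103, 107, 109, 113, 127, 131, 137, 139, 149, 151, 157, 163, 167, 173, 179, 181, 191, 193, 197, 199, 211, 223, 227, 229, 233]. Summing 1/p over these primes: 8762990377702925264993654890050782886250854676753323401606562622367345144099360398279019780479/4445236185272185438169240794291312557432222642727183809026451438704160103479600800432029464270 ≈ 1.9713. Mertens estimate ln ln(233) + 0.2615 ≈ 1.9573.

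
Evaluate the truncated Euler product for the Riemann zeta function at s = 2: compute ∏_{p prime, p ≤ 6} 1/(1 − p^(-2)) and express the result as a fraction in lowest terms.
∏ = 25/16

The primes p ≤ 6 are [2, 3, 5]. For each prime, (1 − 1/p^2)^(-1) = p^2 / (p^2 − 1). The product is (1 − 1/2^2)^(-1), (1 − 1/3^2)^(-1), (1 − 1/5^2)^(-1) = ∏ p^2 / (p^2 − 1) = 25/16.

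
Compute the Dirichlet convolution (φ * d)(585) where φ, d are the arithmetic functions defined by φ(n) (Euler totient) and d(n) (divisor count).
(φ * d)(585) = 1092

Divisors of 585: [1, 3, 5, 9, 13, 15, 39, 45, 65, 117, 195, 585]. For each d | 585:
  d = 1: φ(1) · d(585/1) = 1 · 12 = 12
  d = 3: φ(3) · d(585/3) = 2 · 8 = 16
  d = 5: φ(5) · d(585/5) = 4 · 6 = 24
  d = 9: φ(9) · d(585/9) = 6 · 4 = 24
  d = 13: φ(13) · d(585/13) = 12 · 6 = 72
  d = 15: φ(15) · d(585/15) = 8 · 4 = 32
  d = 39: φ(39) · d(585/39) = 24 · 4 = 96
  d = 45: φ(45) · d(585/45) = 24 · 2 = 48
  d = 65: φ(65) · d(585/65) = 48 · 3 = 144
  d = 117: φ(117) · d(585/117) = 72 · 2 = 144
  d = 195: φ(195) · d(585/195) = 96 · 2 = 192
  d = 585: φ(585) · d(585/585) = 288 · 1 = 288
Summing: (φ * d)(585) = 12 + 16 + 24 + 24 + 72 + 32 + 96 + 48 + 144 + 144 + 192 + 288 = 1092.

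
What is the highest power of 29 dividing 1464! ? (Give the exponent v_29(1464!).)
v_29(1464!) = 51

Legendre's formula: v_p(n!) = Σ_{k ≥ 1} ⌊n / p^k⌋. For p = 29, n = 1464, the terms are:
  ⌊1464/29^1⌋ = ⌊1464/29⌋ = 50
  ⌊1464/29^2⌋ = ⌊1464/841⌋ = 1
(the next term ⌊1464/29^3⌋ = 0, terminating the sum). Summing: v_29(1464!) = 50 + 1 = 51.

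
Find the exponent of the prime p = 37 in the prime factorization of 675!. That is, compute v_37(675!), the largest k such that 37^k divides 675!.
v_37(675!) = 18

Legendre's formula: v_p(n!) = Σ_{k ≥ 1} ⌊n / p^k⌋. For p = 37, n = 675, the terms are:
  ⌊675/37^1⌋ = ⌊675/37⌋ = 18
(the next term ⌊675/37^2⌋ = 0, terminating the sum). Summing: v_37(675!) = 18 = 18.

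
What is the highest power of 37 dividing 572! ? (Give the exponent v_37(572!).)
v_37(572!) = 15

Legendre's formula: v_p(n!) = Σ_{k ≥ 1} ⌊n / p^k⌋. For p = 37, n = 572, the terms are:
  ⌊572/37^1⌋ = ⌊572/37⌋ = 15
(the next term ⌊572/37^2⌋ = 0, terminating the sum). Summing: v_37(572!) = 15 = 15.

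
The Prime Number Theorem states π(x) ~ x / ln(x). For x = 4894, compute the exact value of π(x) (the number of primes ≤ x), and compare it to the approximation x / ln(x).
π(4894) = 654;  x/ln(x) ≈ 576.05;  relative error ≈ 11.92%.

Directly count primes up to 4894: π(4894) = 654. The PNT approximation gives 4894/ln(4894) ≈ 4894/8.49577 ≈ 576.05. Relative error (π(x) − x/ln(x)) / π(x) ≈ 11.92%; the approximation is known to undercount slightly (Li(x) is a better estimate).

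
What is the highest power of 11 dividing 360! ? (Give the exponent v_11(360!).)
v_11(360!) = 34

Legendre's formula: v_p(n!) = Σ_{k ≥ 1} ⌊n / p^k⌋. For p = 11, n = 360, the terms are:
  ⌊360/11^1⌋ = ⌊360/11⌋ = 32
  ⌊360/11^2⌋ = ⌊360/121⌋ = 2
(the next term ⌊360/11^3⌋ = 0, terminating the sum). Summing: v_11(360!) = 32 + 2 = 34.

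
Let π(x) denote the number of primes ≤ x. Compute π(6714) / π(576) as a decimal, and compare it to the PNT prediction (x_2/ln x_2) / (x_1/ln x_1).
π(6714)/π(576) = 866/105 ≈ 8.2476;  PNT prediction ≈ 8.4077.

π(576) = 105 and π(6714) = 866, so π(6714)/π(576) ≈ 8.2476. The PNT-predicted ratio is (6714/ln(6714)) / (576/ln(576)) ≈ 8.4077. The two agree to within a few percent, as expected.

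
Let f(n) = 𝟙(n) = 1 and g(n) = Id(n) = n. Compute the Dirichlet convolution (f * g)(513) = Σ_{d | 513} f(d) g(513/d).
(𝟙 * Id)(513) = 800

Divisors of 513: [1, 3, 9, 19, 27, 57, 171, 513]. For each d | 513:
  d = 1: 𝟙(1) · Id(513/1) = 1 · 513 = 513
  d = 3: 𝟙(3) · Id(513/3) = 1 · 171 = 171
  d = 9: 𝟙(9) · Id(513/9) = 1 · 57 = 57
  d = 19: 𝟙(19) · Id(513/19) = 1 · 27 = 27
  d = 27: 𝟙(27) · Id(513/27) = 1 · 19 = 19
  d = 57: 𝟙(57) · Id(513/57) = 1 · 9 = 9
  d = 171: 𝟙(171) · Id(513/171) = 1 · 3 = 3
  d = 513: 𝟙(513) · Id(513/513) = 1 · 1 = 1
Summing: (𝟙 * Id)(513) = 513 + 171 + 57 + 27 + 19 + 9 + 3 + 1 = 800.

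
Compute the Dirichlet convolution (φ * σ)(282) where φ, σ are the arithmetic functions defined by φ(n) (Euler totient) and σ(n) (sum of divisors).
(φ * σ)(282) = 2256

Divisors of 282: [1, 2, 3, 6, 47, 94, 141, 282]. For each d | 282:
  d = 1: φ(1) · σ(282/1) = 1 · 576 = 576
  d = 2: φ(2) · σ(282/2) = 1 · 192 = 192
  d = 3: φ(3) · σ(282/3) = 2 · 144 = 288
  d = 6: φ(6) · σ(282/6) = 2 · 48 = 96
  d = 47: φ(47) · σ(282/47) = 46 · 12 = 552
  d = 94: φ(94) · σ(282/94) = 46 · 4 = 184
  d = 141: φ(141) · σ(282/141) = 92 · 3 = 276
  d = 282: φ(282) · σ(282/282) = 92 · 1 = 92
Summing: (φ * σ)(282) = 576 + 192 + 288 + 96 + 552 + 184 + 276 + 92 = 2256.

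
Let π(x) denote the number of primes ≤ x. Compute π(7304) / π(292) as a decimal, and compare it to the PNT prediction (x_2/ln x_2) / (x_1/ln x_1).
π(7304)/π(292) = 930/61 ≈ 15.2459;  PNT prediction ≈ 15.9615.

π(292) = 61 and π(7304) = 930, so π(7304)/π(292) ≈ 15.2459. The PNT-predicted ratio is (7304/ln(7304)) / (292/ln(292)) ≈ 15.9615. The two agree to within a few percent, as expected.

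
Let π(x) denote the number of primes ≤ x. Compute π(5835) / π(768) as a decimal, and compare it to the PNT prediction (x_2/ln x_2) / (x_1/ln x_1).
π(5835)/π(768) = 765/135 ≈ 5.6667;  PNT prediction ≈ 5.8210.

π(768) = 135 and π(5835) = 765, so π(5835)/π(768) ≈ 5.6667. The PNT-predicted ratio is (5835/ln(5835)) / (768/ln(768)) ≈ 5.8210. The two agree to within a few percent, as expected.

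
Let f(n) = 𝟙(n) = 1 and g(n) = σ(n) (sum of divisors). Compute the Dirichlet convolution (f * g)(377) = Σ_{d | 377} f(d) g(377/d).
(𝟙 * σ)(377) = 465

Divisors of 377: [1, 13, 29, 377]. For each d | 377:
  d = 1: 𝟙(1) · σ(377/1) = 1 · 420 = 420
  d = 13: 𝟙(13) · σ(377/13) = 1 · 30 = 30
  d = 29: 𝟙(29) · σ(377/29) = 1 · 14 = 14
  d = 377: 𝟙(377) · σ(377/377) = 1 · 1 = 1
Summing: (𝟙 * σ)(377) = 420 + 30 + 14 + 1 = 465.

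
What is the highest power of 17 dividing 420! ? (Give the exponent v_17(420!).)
v_17(420!) = 25

Legendre's formula: v_p(n!) = Σ_{k ≥ 1} ⌊n / p^k⌋. For p = 17, n = 420, the terms are:
  ⌊420/17^1⌋ = ⌊420/17⌋ = 24
  ⌊420/17^2⌋ = ⌊420/289⌋ = 1
(the next term ⌊420/17^3⌋ = 0, terminating the sum). Summing: v_17(420!) = 24 + 1 = 25.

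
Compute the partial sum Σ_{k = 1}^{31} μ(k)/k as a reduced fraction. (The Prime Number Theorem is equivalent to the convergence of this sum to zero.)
Σ μ(k)/k = -4193929329/66853496710

Values of μ(k) for 1 ≤ k ≤ 31: μ(1) = 1, μ(2) = -1, μ(3) = -1, μ(5) = -1, μ(6) = 1, μ(7) = -1, μ(10) = 1, μ(11) = -1, μ(13) = -1, μ(14) = 1, μ(15) = 1, μ(17) = -1, μ(19) = -1, μ(21) = 1, μ(22) = 1, μ(23) = -1, μ(26) = 1, μ(29) = -1, μ(30) = -1, μ(31) = -1, with μ = 0 on non-squarefree integers. Summing μ(k)/k for k where μ(k) ≠ 0 gives -4193929329/66853496710 ≈ -0.0627. (PNT ⟺ this sum → 0 as n → ∞.)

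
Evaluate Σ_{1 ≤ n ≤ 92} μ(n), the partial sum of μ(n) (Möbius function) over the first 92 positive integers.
Σ_{n ≤ 92} μ(n) = -1

Compute μ(n) for each 1 ≤ n ≤ 92: μ(1) = 1, μ(2) = -1, μ(3) = -1, μ(4) = 0, μ(5) = -1, μ(6) = 1, μ(7) = -1, μ(8) = 0, μ(9) = 0, μ(10) = 1, μ(11) = -1, μ(12) = 0, μ(13) = -1, μ(14) = 1, μ(15) = 1, μ(16) = 0, μ(17) = -1, μ(18) = 0, μ(19) = -1, μ(20) = 0, μ(21) = 1, μ(22) = 1, μ(23) = -1, μ(24) = 0, μ(25) = 0, μ(26) = 1, μ(27) = 0, μ(28) = 0, μ(29) = -1, μ(30) = -1, μ(31) = -1, μ(32) = 0, μ(33) = 1, μ(34) = 1, μ(35) = 1, μ(36) = 0, μ(37) = -1, μ(38) = 1, μ(39) = 1, μ(40) = 0, μ(41) = -1, μ(42) = -1, μ(43) = -1, μ(44) = 0, μ(45) = 0, μ(46) = 1, μ(47) = -1, μ(48) = 0, μ(49) = 0, μ(50) = 0, μ(51) = 1, μ(52) = 0, μ(53) = -1, μ(54) = 0, μ(55) = 1, μ(56) = 0, μ(57) = 1, μ(58) = 1, μ(59) = -1, μ(60) = 0, μ(61) = -1, μ(62) = 1, μ(63) = 0, μ(64) = 0, μ(65) = 1, μ(66) = -1, μ(67) = -1, μ(68) = 0, μ(69) = 1, μ(70) = -1, μ(71) = -1, μ(72) = 0, μ(73) = -1, μ(74) = 1, μ(75) = 0, μ(76) = 0, μ(77) = 1, μ(78) = -1, μ(79) = -1, μ(80) = 0, μ(81) = 0, μ(82) = 1, μ(83) = -1, μ(84) = 0, μ(85) = 1, μ(86) = 1, μ(87) = 1, μ(88) = 0, μ(89) = -1, μ(90) = 0, μ(91) = 1, μ(92) = 0. Summing all 92 values: -1. (Mertens function M(x) = Σ_{n ≤ x} μ(n); on average M(x) should be small (PNT ⟺ M(x) = o(x)).)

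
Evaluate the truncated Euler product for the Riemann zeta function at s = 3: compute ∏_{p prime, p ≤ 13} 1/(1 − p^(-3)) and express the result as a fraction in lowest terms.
∏ = 39364325/32767248

The primes p ≤ 13 are [2, 3, 5, 7, 11, 13]. For each prime, (1 − 1/p^3)^(-1) = p^3 / (p^3 − 1). The product is (1 − 1/2^3)^(-1), (1 − 1/3^3)^(-1), (1 − 1/5^3)^(-1), (1 − 1/7^3)^(-1), (1 − 1/11^3)^(-1), (1 − 1/13^3)^(-1) = ∏ p^3 / (p^3 − 1) = 39364325/32767248.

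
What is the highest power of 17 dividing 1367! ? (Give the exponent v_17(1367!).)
v_17(1367!) = 84

Legendre's formula: v_p(n!) = Σ_{k ≥ 1} ⌊n / p^k⌋. For p = 17, n = 1367, the terms are:
  ⌊1367/17^1⌋ = ⌊1367/17⌋ = 80
  ⌊1367/17^2⌋ = ⌊1367/289⌋ = 4
(the next term ⌊1367/17^3⌋ = 0, terminating the sum). Summing: v_17(1367!) = 80 + 4 = 84.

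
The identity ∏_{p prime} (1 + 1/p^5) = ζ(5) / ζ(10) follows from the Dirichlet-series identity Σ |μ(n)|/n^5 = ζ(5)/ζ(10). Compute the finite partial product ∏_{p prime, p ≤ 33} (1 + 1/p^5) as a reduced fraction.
∏ = 63844361159480726970812326794206836752384/61631932954678205462623400894081119262815

The primes p ≤ 33 are [2, 3, 5, 7, 11, 13, 17, 19, 23, 29, 31]. For each, (1 + 1/p^5) = (p^5 + 1)/p^5. Multiplying these fractions over p ∈ [2, 3, 5, 7, 11, 13, 17, 19, 23, 29, 31] gives 63844361159480726970812326794206836752384/61631932954678205462623400894081119262815. (In the limit P → ∞ this tends to ζ(5)/ζ(10).)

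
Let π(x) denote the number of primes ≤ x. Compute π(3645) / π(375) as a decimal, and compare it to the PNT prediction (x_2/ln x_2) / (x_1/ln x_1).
π(3645)/π(375) = 510/74 ≈ 6.8919;  PNT prediction ≈ 7.0246.

π(375) = 74 and π(3645) = 510, so π(3645)/π(375) ≈ 6.8919. The PNT-predicted ratio is (3645/ln(3645)) / (375/ln(375)) ≈ 7.0246. The two agree to within a few percent, as expected.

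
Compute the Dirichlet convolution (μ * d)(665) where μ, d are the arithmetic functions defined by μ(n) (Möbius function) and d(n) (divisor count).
(μ * d)(665) = 1

Divisors of 665: [1, 5, 7, 19, 35, 95, 133, 665]. For each d | 665:
  d = 1: μ(1) · d(665/1) = 1 · 8 = 8
  d = 5: μ(5) · d(665/5) = -1 · 4 = -4
  d = 7: μ(7) · d(665/7) = -1 · 4 = -4
  d = 19: μ(19) · d(665/19) = -1 · 4 = -4
  d = 35: μ(35) · d(665/35) = 1 · 2 = 2
  d = 95: μ(95) · d(665/95) = 1 · 2 = 2
  d = 133: μ(133) · d(665/133) = 1 · 2 = 2
  d = 665: μ(665) · d(665/665) = -1 · 1 = -1
Summing: (μ * d)(665) = 8 + -4 + -4 + -4 + 2 + 2 + 2 + -1 = 1.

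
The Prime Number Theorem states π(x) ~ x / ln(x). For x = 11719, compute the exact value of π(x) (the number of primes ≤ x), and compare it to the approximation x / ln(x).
π(11719) = 1407;  x/ln(x) ≈ 1250.83;  relative error ≈ 11.10%.

Directly count primes up to 11719: π(11719) = 1407. The PNT approximation gives 11719/ln(11719) ≈ 11719/9.36897 ≈ 1250.83. Relative error (π(x) − x/ln(x)) / π(x) ≈ 11.10%; the approximation is known to undercount slightly (Li(x) is a better estimate).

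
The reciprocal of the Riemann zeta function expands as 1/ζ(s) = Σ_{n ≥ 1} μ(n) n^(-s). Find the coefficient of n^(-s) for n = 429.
μ(429) = -1

Factor n = 429 = 3 · 11 · 13. μ(n) = 0 if any exponent ≥ 2 (not squarefree); otherwise μ(n) = (−1)^{ω(n)} where ω(n) is the number of distinct prime factors. Applying: μ(429) = -1.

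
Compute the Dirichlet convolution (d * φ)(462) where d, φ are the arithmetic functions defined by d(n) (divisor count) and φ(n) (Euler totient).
(d * φ)(462) = 1152

Divisors of 462: [1, 2, 3, 6, 7, 11, 14, 21, 22, 33, 42, 66, 77, 154, 231, 462]. For each d | 462:
  d = 1: d(1) · φ(462/1) = 1 · 120 = 120
  d = 2: d(2) · φ(462/2) = 2 · 120 = 240
  d = 3: d(3) · φ(462/3) = 2 · 60 = 120
  d = 6: d(6) · φ(462/6) = 4 · 60 = 240
  d = 7: d(7) · φ(462/7) = 2 · 20 = 40
  d = 11: d(11) · φ(462/11) = 2 · 12 = 24
  d = 14: d(14) · φ(462/14) = 4 · 20 = 80
  d = 21: d(21) · φ(462/21) = 4 · 10 = 40
  d = 22: d(22) · φ(462/22) = 4 · 12 = 48
  d = 33: d(33) · φ(462/33) = 4 · 6 = 24
  d = 42: d(42) · φ(462/42) = 8 · 10 = 80
  d = 66: d(66) · φ(462/66) = 8 · 6 = 48
  d = 77: d(77) · φ(462/77) = 4 · 2 = 8
  d = 154: d(154) · φ(462/154) = 8 · 2 = 16
  d = 231: d(231) · φ(462/231) = 8 · 1 = 8
  d = 462: d(462) · φ(462/462) = 16 · 1 = 16
Summing: (d * φ)(462) = 120 + 240 + 120 + 240 + 40 + 24 + 80 + 40 + 48 + 24 + 80 + 48 + 8 + 16 + 8 + 16 = 1152.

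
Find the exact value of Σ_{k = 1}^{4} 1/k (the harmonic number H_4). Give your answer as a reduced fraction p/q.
H_4 = 25/12

Direct summation: H_4 = 1 + 1/2 + ... + 1/4. The least common denominator is lcm(1, ..., 4) = 12; over this denominator the numerator is 12 + 6 + 4 + 3 = 25, so H_4 = 25/12 (already in lowest terms) ≈ 2.08333. (The PNT-adjacent estimate ln(4) + γ ≈ 1.96351 matches within O(1/n).)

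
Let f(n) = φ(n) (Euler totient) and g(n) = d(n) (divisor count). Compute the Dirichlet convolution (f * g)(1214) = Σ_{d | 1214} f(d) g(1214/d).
(φ * d)(1214) = 1824

Divisors of 1214: [1, 2, 607, 1214]. For each d | 1214:
  d = 1: φ(1) · d(1214/1) = 1 · 4 = 4
  d = 2: φ(2) · d(1214/2) = 1 · 2 = 2
  d = 607: φ(607) · d(1214/607) = 606 · 2 = 1212
  d = 1214: φ(1214) · d(1214/1214) = 606 · 1 = 606
Summing: (φ * d)(1214) = 4 + 2 + 1212 + 606 = 1824.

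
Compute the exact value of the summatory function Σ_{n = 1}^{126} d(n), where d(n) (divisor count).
Σ_{n ≤ 126} d(n) = 635

Compute d(n) for each 1 ≤ n ≤ 126: d(1) = 1, d(2) = 2, d(3) = 2, d(4) = 3, d(5) = 2, d(6) = 4, d(7) = 2, d(8) = 4, d(9) = 3, d(10) = 4, d(11) = 2, d(12) = 6, d(13) = 2, d(14) = 4, d(15) = 4, d(16) = 5, d(17) = 2, d(18) = 6, d(19) = 2, d(20) = 6, d(21) = 4, d(22) = 4, d(23) = 2, d(24) = 8, d(25) = 3, d(26) = 4, d(27) = 4, d(28) = 6, d(29) = 2, d(30) = 8, d(31) = 2, d(32) = 6, d(33) = 4, d(34) = 4, d(35) = 4, d(36) = 9, d(37) = 2, d(38) = 4, d(39) = 4, d(40) = 8, d(41) = 2, d(42) = 8, d(43) = 2, d(44) = 6, d(45) = 6, d(46) = 4, d(47) = 2, d(48) = 10, d(49) = 3, d(50) = 6, d(51) = 4, d(52) = 6, d(53) = 2, d(54) = 8, d(55) = 4, d(56) = 8, d(57) = 4, d(58) = 4, d(59) = 2, d(60) = 12, d(61) = 2, d(62) = 4, d(63) = 6, d(64) = 7, d(65) = 4, d(66) = 8, d(67) = 2, d(68) = 6, d(69) = 4, d(70) = 8, d(71) = 2, d(72) = 12, d(73) = 2, d(74) = 4, d(75) = 6, d(76) = 6, d(77) = 4, d(78) = 8, d(79) = 2, d(80) = 10, d(81) = 5, d(82) = 4, d(83) = 2, d(84) = 12, d(85) = 4, d(86) = 4, d(87) = 4, d(88) = 8, d(89) = 2, d(90) = 12, d(91) = 4, d(92) = 6, d(93) = 4, d(94) = 4, d(95) = 4, d(96) = 12, d(97) = 2, d(98) = 6, d(99) = 6, d(100) = 9, d(101) = 2, d(102) = 8, d(103) = 2, d(104) = 8, d(105) = 8, d(106) = 4, d(107) = 2, d(108) = 12, d(109) = 2, d(110) = 8, d(111) = 4, d(112) = 10, d(113) = 2, d(114) = 8, d(115) = 4, d(116) = 6, d(117) = 6, d(118) = 4, d(119) = 4, d(120) = 16, d(121) = 3, d(122) = 4, d(123) = 4, d(124) = 6, d(125) = 4, d(126) = 12. Summing all 126 values: 635. (Dirichlet's divisor formula: Σ_{n ≤ x} d(n) = x ln(x) + (2γ − 1) x + O(√x). For x = 126, the asymptotic estimate is ≈ 628.83.)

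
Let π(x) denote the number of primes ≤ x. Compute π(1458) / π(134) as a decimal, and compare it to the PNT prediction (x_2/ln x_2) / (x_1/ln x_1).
π(1458)/π(134) = 231/32 ≈ 7.2188;  PNT prediction ≈ 7.3154.

π(134) = 32 and π(1458) = 231, so π(1458)/π(134) ≈ 7.2188. The PNT-predicted ratio is (1458/ln(1458)) / (134/ln(134)) ≈ 7.3154. The two agree to within a few percent, as expected.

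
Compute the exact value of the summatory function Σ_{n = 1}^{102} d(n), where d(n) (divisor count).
Σ_{n ≤ 102} d(n) = 492

Compute d(n) for each 1 ≤ n ≤ 102: d(1) = 1, d(2) = 2, d(3) = 2, d(4) = 3, d(5) = 2, d(6) = 4, d(7) = 2, d(8) = 4, d(9) = 3, d(10) = 4, d(11) = 2, d(12) = 6, d(13) = 2, d(14) = 4, d(15) = 4, d(16) = 5, d(17) = 2, d(18) = 6, d(19) = 2, d(20) = 6, d(21) = 4, d(22) = 4, d(23) = 2, d(24) = 8, d(25) = 3, d(26) = 4, d(27) = 4, d(28) = 6, d(29) = 2, d(30) = 8, d(31) = 2, d(32) = 6, d(33) = 4, d(34) = 4, d(35) = 4, d(36) = 9, d(37) = 2, d(38) = 4, d(39) = 4, d(40) = 8, d(41) = 2, d(42) = 8, d(43) = 2, d(44) = 6, d(45) = 6, d(46) = 4, d(47) = 2, d(48) = 10, d(49) = 3, d(50) = 6, d(51) = 4, d(52) = 6, d(53) = 2, d(54) = 8, d(55) = 4, d(56) = 8, d(57) = 4, d(58) = 4, d(59) = 2, d(60) = 12, d(61) = 2, d(62) = 4, d(63) = 6, d(64) = 7, d(65) = 4, d(66) = 8, d(67) = 2, d(68) = 6, d(69) = 4, d(70) = 8, d(71) = 2, d(72) = 12, d(73) = 2, d(74) = 4, d(75) = 6, d(76) = 6, d(77) = 4, d(78) = 8, d(79) = 2, d(80) = 10, d(81) = 5, d(82) = 4, d(83) = 2, d(84) = 12, d(85) = 4, d(86) = 4, d(87) = 4, d(88) = 8, d(89) = 2, d(90) = 12, d(91) = 4, d(92) = 6, d(93) = 4, d(94) = 4, d(95) = 4, d(96) = 12, d(97) = 2, d(98) = 6, d(99) = 6, d(100) = 9, d(101) = 2, d(102) = 8. Summing all 102 values: 492. (Dirichlet's divisor formula: Σ_{n ≤ x} d(n) = x ln(x) + (2γ − 1) x + O(√x). For x = 102, the asymptotic estimate is ≈ 487.50.)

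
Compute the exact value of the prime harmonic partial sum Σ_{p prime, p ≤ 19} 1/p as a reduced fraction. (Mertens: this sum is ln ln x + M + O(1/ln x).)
Σ 1/p = 14117683/9699690

π(19) = 8, so the primes ≤ 19 are [2, 3, 5, 7, 11, 13, 17, 19]. Summing 1/p over these primes: 14117683/9699690 ≈ 1.4555. Mertens estimate ln ln(19) + 0.2615 ≈ 1.3414.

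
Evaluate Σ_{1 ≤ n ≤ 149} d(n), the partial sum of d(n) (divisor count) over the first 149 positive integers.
Σ_{n ≤ 149} d(n) = 768

Compute d(n) for each 1 ≤ n ≤ 149: d(1) = 1, d(2) = 2, d(3) = 2, d(4) = 3, d(5) = 2, d(6) = 4, d(7) = 2, d(8) = 4, d(9) = 3, d(10) = 4, d(11) = 2, d(12) = 6, d(13) = 2, d(14) = 4, d(15) = 4, d(16) = 5, d(17) = 2, d(18) = 6, d(19) = 2, d(20) = 6, d(21) = 4, d(22) = 4, d(23) = 2, d(24) = 8, d(25) = 3, d(26) = 4, d(27) = 4, d(28) = 6, d(29) = 2, d(30) = 8, d(31) = 2, d(32) = 6, d(33) = 4, d(34) = 4, d(35) = 4, d(36) = 9, d(37) = 2, d(38) = 4, d(39) = 4, d(40) = 8, d(41) = 2, d(42) = 8, d(43) = 2, d(44) = 6, d(45) = 6, d(46) = 4, d(47) = 2, d(48) = 10, d(49) = 3, d(50) = 6, d(51) = 4, d(52) = 6, d(53) = 2, d(54) = 8, d(55) = 4, d(56) = 8, d(57) = 4, d(58) = 4, d(59) = 2, d(60) = 12, d(61) = 2, d(62) = 4, d(63) = 6, d(64) = 7, d(65) = 4, d(66) = 8, d(67) = 2, d(68) = 6, d(69) = 4, d(70) = 8, d(71) = 2, d(72) = 12, d(73) = 2, d(74) = 4, d(75) = 6, d(76) = 6, d(77) = 4, d(78) = 8, d(79) = 2, d(80) = 10, d(81) = 5, d(82) = 4, d(83) = 2, d(84) = 12, d(85) = 4, d(86) = 4, d(87) = 4, d(88) = 8, d(89) = 2, d(90) = 12, d(91) = 4, d(92) = 6, d(93) = 4, d(94) = 4, d(95) = 4, d(96) = 12, d(97) = 2, d(98) = 6, d(99) = 6, d(100) = 9, d(101) = 2, d(102) = 8, d(103) = 2, d(104) = 8, d(105) = 8, d(106) = 4, d(107) = 2, d(108) = 12, d(109) = 2, d(110) = 8, d(111) = 4, d(112) = 10, d(113) = 2, d(114) = 8, d(115) = 4, d(116) = 6, d(117) = 6, d(118) = 4, d(119) = 4, d(120) = 16, d(121) = 3, d(122) = 4, d(123) = 4, d(124) = 6, d(125) = 4, d(126) = 12, d(127) = 2, d(128) = 8, d(129) = 4, d(130) = 8, d(131) = 2, d(132) = 12, d(133) = 4, d(134) = 4, d(135) = 8, d(136) = 8, d(137) = 2, d(138) = 8, d(139) = 2, d(140) = 12, d(141) = 4, d(142) = 4, d(143) = 4, d(144) = 15, d(145) = 4, d(146) = 4, d(147) = 6, d(148) = 6, d(149) = 2. Summing all 149 values: 768. (Dirichlet's divisor formula: Σ_{n ≤ x} d(n) = x ln(x) + (2γ − 1) x + O(√x). For x = 149, the asymptotic estimate is ≈ 768.60.)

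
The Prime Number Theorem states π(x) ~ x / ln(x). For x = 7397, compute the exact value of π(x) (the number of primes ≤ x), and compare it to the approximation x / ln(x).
π(7397) = 939;  x/ln(x) ≈ 830.30;  relative error ≈ 11.58%.

Directly count primes up to 7397: π(7397) = 939. The PNT approximation gives 7397/ln(7397) ≈ 7397/8.90883 ≈ 830.30. Relative error (π(x) − x/ln(x)) / π(x) ≈ 11.58%; the approximation is known to undercount slightly (Li(x) is a better estimate).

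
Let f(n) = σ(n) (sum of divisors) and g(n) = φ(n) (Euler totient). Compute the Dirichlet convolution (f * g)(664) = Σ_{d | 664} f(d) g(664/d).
(σ * φ)(664) = 5312

Divisors of 664: [1, 2, 4, 8, 83, 166, 332, 664]. For each d | 664:
  d = 1: σ(1) · φ(664/1) = 1 · 328 = 328
  d = 2: σ(2) · φ(664/2) = 3 · 164 = 492
  d = 4: σ(4) · φ(664/4) = 7 · 82 = 574
  d = 8: σ(8) · φ(664/8) = 15 · 82 = 1230
  d = 83: σ(83) · φ(664/83) = 84 · 4 = 336
  d = 166: σ(166) · φ(664/166) = 252 · 2 = 504
  d = 332: σ(332) · φ(664/332) = 588 · 1 = 588
  d = 664: σ(664) · φ(664/664) = 1260 · 1 = 1260
Summing: (σ * φ)(664) = 328 + 492 + 574 + 1230 + 336 + 504 + 588 + 1260 = 5312.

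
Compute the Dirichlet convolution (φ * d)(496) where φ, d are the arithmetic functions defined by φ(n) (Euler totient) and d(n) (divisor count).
(φ * d)(496) = 992

Divisors of 496: [1, 2, 4, 8, 16, 31, 62, 124, 248, 496]. For each d | 496:
  d = 1: φ(1) · d(496/1) = 1 · 10 = 10
  d = 2: φ(2) · d(496/2) = 1 · 8 = 8
  d = 4: φ(4) · d(496/4) = 2 · 6 = 12
  d = 8: φ(8) · d(496/8) = 4 · 4 = 16
  d = 16: φ(16) · d(496/16) = 8 · 2 = 16
  d = 31: φ(31) · d(496/31) = 30 · 5 = 150
  d = 62: φ(62) · d(496/62) = 30 · 4 = 120
  d = 124: φ(124) · d(496/124) = 60 · 3 = 180
  d = 248: φ(248) · d(496/248) = 120 · 2 = 240
  d = 496: φ(496) · d(496/496) = 240 · 1 = 240
Summing: (φ * d)(496) = 10 + 8 + 12 + 16 + 16 + 150 + 120 + 180 + 240 + 240 = 992.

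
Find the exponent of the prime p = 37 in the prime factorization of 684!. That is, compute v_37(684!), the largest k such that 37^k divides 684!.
v_37(684!) = 18

Legendre's formula: v_p(n!) = Σ_{k ≥ 1} ⌊n / p^k⌋. For p = 37, n = 684, the terms are:
  ⌊684/37^1⌋ = ⌊684/37⌋ = 18
(the next term ⌊684/37^2⌋ = 0, terminating the sum). Summing: v_37(684!) = 18 = 18.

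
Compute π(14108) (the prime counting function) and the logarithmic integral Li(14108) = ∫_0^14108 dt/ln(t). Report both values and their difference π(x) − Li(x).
π(14108) = 1663;  Li(14108) ≈ 1683.57;  π(x) − Li(x) ≈ -20.57.

Direct count of primes ≤ 14108 gives π(14108) = 1663. Numerical evaluation of the logarithmic integral gives Li(14108) ≈ 1683.57. The difference π(x) − Li(x) ≈ -20.57 is typically negative for small/moderate x (Li(x) overestimates), though Littlewood's theorem shows this sign changes infinitely often.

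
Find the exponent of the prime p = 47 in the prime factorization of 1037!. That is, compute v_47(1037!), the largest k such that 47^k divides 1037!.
v_47(1037!) = 22

Legendre's formula: v_p(n!) = Σ_{k ≥ 1} ⌊n / p^k⌋. For p = 47, n = 1037, the terms are:
  ⌊1037/47^1⌋ = ⌊1037/47⌋ = 22
(the next term ⌊1037/47^2⌋ = 0, terminating the sum). Summing: v_47(1037!) = 22 = 22.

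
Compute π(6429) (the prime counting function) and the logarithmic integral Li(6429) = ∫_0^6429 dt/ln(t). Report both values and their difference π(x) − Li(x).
π(6429) = 836;  Li(6429) ≈ 849.53;  π(x) − Li(x) ≈ -13.53.

Direct count of primes ≤ 6429 gives π(6429) = 836. Numerical evaluation of the logarithmic integral gives Li(6429) ≈ 849.53. The difference π(x) − Li(x) ≈ -13.53 is typically negative for small/moderate x (Li(x) overestimates), though Littlewood's theorem shows this sign changes infinitely often.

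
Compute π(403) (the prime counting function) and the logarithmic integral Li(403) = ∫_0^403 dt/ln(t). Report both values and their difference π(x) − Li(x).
π(403) = 79;  Li(403) ≈ 85.92;  π(x) − Li(x) ≈ -6.92.

Direct count of primes ≤ 403 gives π(403) = 79. Numerical evaluation of the logarithmic integral gives Li(403) ≈ 85.92. The difference π(x) − Li(x) ≈ -6.92 is typically negative for small/moderate x (Li(x) overestimates), though Littlewood's theorem shows this sign changes infinitely often.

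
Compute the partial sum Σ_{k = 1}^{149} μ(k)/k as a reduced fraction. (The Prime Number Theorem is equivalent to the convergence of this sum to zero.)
Σ μ(k)/k = 6595680120984975873251486071642506311068428581824310097/497394116979759773352958578871947022849194621108954843470

Values of μ(k) for 1 ≤ k ≤ 149: μ(1) = 1, μ(2) = -1, μ(3) = -1, μ(5) = -1, μ(6) = 1, μ(7) = -1, μ(10) = 1, μ(11) = -1, μ(13) = -1, μ(14) = 1, μ(15) = 1, μ(17) = -1, μ(19) = -1, μ(21) = 1, μ(22) = 1, μ(23) = -1, μ(26) = 1, μ(29) = -1, μ(30) = -1, μ(31) = -1, μ(33) = 1, μ(34) = 1, μ(35) = 1, μ(37) = -1, μ(38) = 1, μ(39) = 1, μ(41) = -1, μ(42) = -1, μ(43) = -1, μ(46) = 1, μ(47) = -1, μ(51) = 1, μ(53) = -1, μ(55) = 1, μ(57) = 1, μ(58) = 1, μ(59) = -1, μ(61) = -1, μ(62) = 1, μ(65) = 1, μ(66) = -1, μ(67) = -1, μ(69) = 1, μ(70) = -1, μ(71) = -1, μ(73) = -1, μ(74) = 1, μ(77) = 1, μ(78) = -1, μ(79) = -1, μ(82) = 1, μ(83) = -1, μ(85) = 1, μ(86) = 1, μ(87) = 1, μ(89) = -1, μ(91) = 1, μ(93) = 1, μ(94) = 1, μ(95) = 1, μ(97) = -1, μ(101) = -1, μ(102) = -1, μ(103) = -1, μ(105) = -1, μ(106) = 1, μ(107) = -1, μ(109) = -1, μ(110) = -1, μ(111) = 1, μ(113) = -1, μ(114) = -1, μ(115) = 1, μ(118) = 1, μ(119) = 1, μ(122) = 1, μ(123) = 1, μ(127) = -1, μ(129) = 1, μ(130) = -1, μ(131) = -1, μ(133) = 1, μ(134) = 1, μ(137) = -1, μ(138) = -1, μ(139) = -1, μ(141) = 1, μ(142) = 1, μ(143) = 1, μ(145) = 1, μ(146) = 1, μ(149) = -1, with μ = 0 on non-squarefree integers. Summing μ(k)/k for k where μ(k) ≠ 0 gives 6595680120984975873251486071642506311068428581824310097/497394116979759773352958578871947022849194621108954843470 ≈ 0.0133. (PNT ⟺ this sum → 0 as n → ∞.)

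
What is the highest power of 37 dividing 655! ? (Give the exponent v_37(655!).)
v_37(655!) = 17

Legendre's formula: v_p(n!) = Σ_{k ≥ 1} ⌊n / p^k⌋. For p = 37, n = 655, the terms are:
  ⌊655/37^1⌋ = ⌊655/37⌋ = 17
(the next term ⌊655/37^2⌋ = 0, terminating the sum). Summing: v_37(655!) = 17 = 17.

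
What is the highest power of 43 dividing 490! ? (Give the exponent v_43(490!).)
v_43(490!) = 11

Legendre's formula: v_p(n!) = Σ_{k ≥ 1} ⌊n / p^k⌋. For p = 43, n = 490, the terms are:
  ⌊490/43^1⌋ = ⌊490/43⌋ = 11
(the next term ⌊490/43^2⌋ = 0, terminating the sum). Summing: v_43(490!) = 11 = 11.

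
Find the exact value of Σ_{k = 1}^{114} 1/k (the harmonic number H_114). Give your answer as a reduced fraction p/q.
H_114 = 92422098728954394895401052885520758853316071035681/17379782769567790172972927968296006432665936992320

Direct summation: H_114 = 1 + 1/2 + ... + 1/114. The least common denominator is lcm(1, ..., 114) = 955888052326228459513511038256280353796626534577600; over this denominator the numerator is 955888052326228459513511038256280353796626534577600 + 477944026163114229756755519128140176898313267288800 + 318629350775409486504503679418760117932208844859200 + 238972013081557114878377759564070088449156633644400 + 191177610465245691902702207651256070759325306915520 + 159314675387704743252251839709380058966104422429600 + 136555436046604065644787291179468621970946647796800 + 119486006540778557439188879782035044224578316822200 + 106209783591803162168167893139586705977402948286400 + 95588805232622845951351103825628035379662653457760 + 86898913847838950864864639841480032163329684961600 + 79657337693852371626125919854690029483052211214800 + 73529850178940650731808541404329257984355887275200 + 68277718023302032822393645589734310985473323898400 + 63725870155081897300900735883752023586441768971840 + 59743003270389278719594439891017522112289158411100 + 56228708960366379971383002250369432576272149092800 + 53104891795901581084083946569793352988701474143200 + 50309897490854129448079528329277913357717186030400 + 47794402616311422975675551912814017689831326728880 + 45518478682201355214929097059822873990315549265600 + 43449456923919475432432319920740016081664842480800 + 41560350101140367804935262532881754512896805851200 + 39828668846926185813062959927345014741526105607400 + 38235522093049138380540441530251214151865061383104 + 36764925089470325365904270702164628992177943637600 + 35403261197267720722722631046528901992467649428800 + 34138859011651016411196822794867155492736661949200 + 32961656976766498603914173732975184613676777054400 + 31862935077540948650450367941876011793220884485920 + 30835098462136401919790678653428398509568597889600 + 29871501635194639359797219945508761056144579205550 + 28966304615946316954954879947160010721109894987200 + 28114354480183189985691501125184716288136074546400 + 27311087209320813128957458235893724394189329559360 + 26552445897950790542041973284896676494350737071600 + 25834812225033201608473271304223793345854771204800 + 25154948745427064724039764164638956678858593015200 + 24509950059646883577269513801443085994785295758400 + 23897201308155711487837775956407008844915663364440 + 23314342739664108768622220445275130580405525233600 + 22759239341100677607464548529911436995157774632800 + 22229954705261126965430489261773961716200617083200 + 21724728461959737716216159960370008040832421240400 + 21241956718360632433633578627917341195480589657280 + 20780175050570183902467631266440877256448402925600 + 20338043666515499138585341239495326676523968820800 + 19914334423463092906531479963672507370763052803700 + 19507919435229152234969613025638374567278092542400 + 19117761046524569190270220765125607075932530691552 + 18742902986788793323794334083456477525424049697600 + 18382462544735162682952135351082314496088971818800 + 18035623628796763387047378080307176486728802539200 + 17701630598633860361361315523264450996233824714400 + 17379782769567790172972927968296006432665936992320 + 17069429505825508205598411397433577746368330974600 + 16769965830284709816026509443092637785905728676800 + 16480828488383249301957086866487592306838388527200 + 16201492412308956940906966750106446674519093806400 + 15931467538770474325225183970938005896610442242960 + 15670295939774237041205098987807874652403713681600 + 15417549231068200959895339326714199254784298944800 + 15172826227400451738309699019940957996771849755200 + 14935750817597319679898609972754380528072289602775 + 14705970035788130146361708280865851596871177455040 + 14483152307973158477477439973580005360554947493600 + 14266985855615350141992702063526572444725769172800 + 14057177240091594992845750562592358144068037273200 + 13853450033713455934978420844293918170965601950400 + 13655543604660406564478729117946862197094664779680 + 13463212004594767035401563919102540194318683585600 + 13276222948975395271020986642448338247175368535800 + 13094356881181211774157685455565484298583925131200 + 12917406112516600804236635652111896672927385602400 + 12745174031016379460180147176750404717288353794368 + 12577474372713532362019882082319478339429296507600 + 12414130549691278694980662834497147451904240708800 + 12254975029823441788634756900721542997392647879200 + 12099848763623145057133051117168105744261095374400 + 11948600654077855743918887978203504422457831682220 + 11801087065755906907574210348842967330822549809600 + 11657171369832054384311110222637565290202762616800 + 11516723522002752524259169135617835587911163067200 + 11379619670550338803732274264955718497578887316400 + 11245741792073275994276600450073886515254429818560 + 11114977352630563482715244630886980858100308541600 + 10987218992255499534638057910991728204558925684800 + 10862364230979868858108079980185004020416210620200 + 10740315194676724264196753238834610716816028478400 + 10620978359180316216816789313958670597740294828640 + 10504264311277235818829791629189893997765126753600 + 10390087525285091951233815633220438628224201462800 + 10278366154045467306596892884476132836522865963200 + 10169021833257749569292670619747663338261984410400 + 10061979498170825889615905665855582671543437206080 + 9957167211731546453265739981836253685381526401850 + 9854516003363179994984649878930725296872438500800 + 9753959717614576117484806512819187283639046271200 + 9655434871982105651651626649053336907036631662400 + 9558880523262284595135110382562803537966265345776 + 9464238141843846133797138992636439146501252817600 + 9371451493394396661897167041728238762712024848800 + 9280466527439111257412728526760003434918704219200 + 9191231272367581341476067675541157248044485909400 + 9103695736440271042985819411964574798063109853120 + 9017811814398381693523689040153588243364401269600 + 8933533199310546350593561105198881811183425556800 + 8850815299316930180680657761632225498116912357200 + 8769615158956224399206523286754865631161711326400 + 8689891384783895086486463984148003216332968496160 + 8611604075011067202824423768074597781951590401600 + 8534714752912754102799205698716788873184165487300 + 8459186303771933270031071135011330564571916235200 + 8384982915142354908013254721546318892952864338400 = 5083215430092491719247057908703641736932383906962455, so H_114 = 5083215430092491719247057908703641736932383906962455/955888052326228459513511038256280353796626534577600; reducing by gcd(5083215430092491719247057908703641736932383906962455, 955888052326228459513511038256280353796626534577600) = 55 gives 92422098728954394895401052885520758853316071035681/17379782769567790172972927968296006432665936992320 ≈ 5.31779. (The PNT-adjacent estimate ln(114) + γ ≈ 5.31341 matches within O(1/n).)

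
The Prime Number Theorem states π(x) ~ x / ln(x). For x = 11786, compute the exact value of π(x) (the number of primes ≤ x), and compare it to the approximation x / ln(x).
π(11786) = 1412;  x/ln(x) ≈ 1257.22;  relative error ≈ 10.96%.

Directly count primes up to 11786: π(11786) = 1412. The PNT approximation gives 11786/ln(11786) ≈ 11786/9.37467 ≈ 1257.22. Relative error (π(x) − x/ln(x)) / π(x) ≈ 10.96%; the approximation is known to undercount slightly (Li(x) is a better estimate).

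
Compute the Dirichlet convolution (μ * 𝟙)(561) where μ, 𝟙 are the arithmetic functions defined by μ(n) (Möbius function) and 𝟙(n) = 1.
(μ * 𝟙)(561) = 0

Divisors of 561: [1, 3, 11, 17, 33, 51, 187, 561]. For each d | 561:
  d = 1: μ(1) · 𝟙(561/1) = 1 · 1 = 1
  d = 3: μ(3) · 𝟙(561/3) = -1 · 1 = -1
  d = 11: μ(11) · 𝟙(561/11) = -1 · 1 = -1
  d = 17: μ(17) · 𝟙(561/17) = -1 · 1 = -1
  d = 33: μ(33) · 𝟙(561/33) = 1 · 1 = 1
  d = 51: μ(51) · 𝟙(561/51) = 1 · 1 = 1
  d = 187: μ(187) · 𝟙(561/187) = 1 · 1 = 1
  d = 561: μ(561) · 𝟙(561/561) = -1 · 1 = -1
Summing: (μ * 𝟙)(561) = 1 + -1 + -1 + -1 + 1 + 1 + 1 + -1 = 0.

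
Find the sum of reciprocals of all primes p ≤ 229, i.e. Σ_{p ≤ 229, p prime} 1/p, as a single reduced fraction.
Σ 1/p = 37527519788898476695193360507423991967783840502510585362878348092116031948860199524739442233/19078266889580195013601891820992757757219839668357012055907516904309700014933909014729740190

π(229) = 50, so the primes ≤ 229 are [2, 3, 5, 7, 11, 13, 17, 19, 23, 29, 31, 37, 41, 43, 47, 53, 59, 61, 67, 71, 73, 79, 83, 89, 97, 101, 103, 107, 109, 113, 127, 131, 137, 139, 149, 151, 157, 163, 167, 173, 179, 181, 191, 193, 197, 199, 211, 223, 227, 229]. Summing 1/p over these primes: 37527519788898476695193360507423991967783840502510585362878348092116031948860199524739442233/19078266889580195013601891820992757757219839668357012055907516904309700014933909014729740190 ≈ 1.9670. Mertens estimate ln ln(229) + 0.2615 ≈ 1.9541.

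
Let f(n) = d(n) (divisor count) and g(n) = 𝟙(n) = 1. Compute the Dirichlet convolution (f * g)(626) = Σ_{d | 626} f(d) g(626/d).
(d * 𝟙)(626) = 9

Divisors of 626: [1, 2, 313, 626]. For each d | 626:
  d = 1: d(1) · 𝟙(626/1) = 1 · 1 = 1
  d = 2: d(2) · 𝟙(626/2) = 2 · 1 = 2
  d = 313: d(313) · 𝟙(626/313) = 2 · 1 = 2
  d = 626: d(626) · 𝟙(626/626) = 4 · 1 = 4
Summing: (d * 𝟙)(626) = 1 + 2 + 2 + 4 = 9.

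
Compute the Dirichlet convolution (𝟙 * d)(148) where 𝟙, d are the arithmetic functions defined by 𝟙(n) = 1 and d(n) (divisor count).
(𝟙 * d)(148) = 18

Divisors of 148: [1, 2, 4, 37, 74, 148]. For each d | 148:
  d = 1: 𝟙(1) · d(148/1) = 1 · 6 = 6
  d = 2: 𝟙(2) · d(148/2) = 1 · 4 = 4
  d = 4: 𝟙(4) · d(148/4) = 1 · 2 = 2
  d = 37: 𝟙(37) · d(148/37) = 1 · 3 = 3
  d = 74: 𝟙(74) · d(148/74) = 1 · 2 = 2
  d = 148: 𝟙(148) · d(148/148) = 1 · 1 = 1
Summing: (𝟙 * d)(148) = 6 + 4 + 2 + 3 + 2 + 1 = 18.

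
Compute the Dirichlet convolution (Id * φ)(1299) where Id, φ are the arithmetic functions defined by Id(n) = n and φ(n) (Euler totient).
(Id * φ)(1299) = 4325

Divisors of 1299: [1, 3, 433, 1299]. For each d | 1299:
  d = 1: Id(1) · φ(1299/1) = 1 · 864 = 864
  d = 3: Id(3) · φ(1299/3) = 3 · 432 = 1296
  d = 433: Id(433) · φ(1299/433) = 433 · 2 = 866
  d = 1299: Id(1299) · φ(1299/1299) = 1299 · 1 = 1299
Summing: (Id * φ)(1299) = 864 + 1296 + 866 + 1299 = 4325.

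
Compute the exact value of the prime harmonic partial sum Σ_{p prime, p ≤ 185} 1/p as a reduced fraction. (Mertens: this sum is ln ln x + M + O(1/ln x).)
Σ 1/p = 10408867916382550633331528920459565913027063402071390584941986323453055203/5397346292805549782720214077673687806275517530364350655459511599582614290

π(185) = 42, so the primes ≤ 185 are [2, 3, 5, 7, 11, 13, 17, 19, 23, 29, 31, 37, 41, 43, 47, 53, 59, 61, 67, 71, 73, 79, 83, 89, 97, 101, 103, 107, 109, 113, 127, 131, 137, 139, 149, 151, 157, 163, 167, 173, 179, 181]. Summing 1/p over these primes: 10408867916382550633331528920459565913027063402071390584941986323453055203/5397346292805549782720214077673687806275517530364350655459511599582614290 ≈ 1.9285. Mertens estimate ln ln(185) + 0.2615 ≈ 1.9141.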